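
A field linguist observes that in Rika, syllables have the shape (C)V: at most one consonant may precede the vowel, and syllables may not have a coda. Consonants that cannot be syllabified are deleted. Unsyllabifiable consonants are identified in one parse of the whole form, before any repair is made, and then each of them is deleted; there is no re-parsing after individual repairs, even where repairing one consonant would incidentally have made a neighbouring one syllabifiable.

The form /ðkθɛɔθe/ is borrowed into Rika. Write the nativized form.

Syllabifying with onset maximization leaves /ð/, /k/ stranded (no codas are permitted; onsets are limited to one consonant).
Deletion applies to /ð/, /k/.

θɛɔθe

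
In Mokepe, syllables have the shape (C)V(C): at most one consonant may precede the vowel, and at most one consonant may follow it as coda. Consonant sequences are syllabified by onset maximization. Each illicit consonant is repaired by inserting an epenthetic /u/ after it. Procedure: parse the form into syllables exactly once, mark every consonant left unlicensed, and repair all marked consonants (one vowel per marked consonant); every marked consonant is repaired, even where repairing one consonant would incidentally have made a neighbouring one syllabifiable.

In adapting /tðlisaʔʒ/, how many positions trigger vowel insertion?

The unsyllabifiable consonants are /t/, /ð/, /ʒ/; each receives one epenthetic vowel.

3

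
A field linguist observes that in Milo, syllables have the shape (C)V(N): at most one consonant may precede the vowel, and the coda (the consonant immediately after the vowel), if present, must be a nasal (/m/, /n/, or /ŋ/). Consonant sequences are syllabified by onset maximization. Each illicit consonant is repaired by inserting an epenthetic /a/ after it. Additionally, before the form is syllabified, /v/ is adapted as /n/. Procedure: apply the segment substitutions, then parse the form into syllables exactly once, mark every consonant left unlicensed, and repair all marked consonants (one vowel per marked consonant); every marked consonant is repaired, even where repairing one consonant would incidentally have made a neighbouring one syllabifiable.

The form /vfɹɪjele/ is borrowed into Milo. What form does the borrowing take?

Substitution: /v/ → /n/, giving /nfɹɪjele/.
Under (C)V(N), the unsyllabifiable consonants are /n/, /f/ (only a nasal (/m/, /n/, or /ŋ/) is licensed in coda position; onsets are limited to one consonant).
Epenthesis after each stranded consonant: /n/ → /na/, /f/ → /fa/.

nafaɹɪjele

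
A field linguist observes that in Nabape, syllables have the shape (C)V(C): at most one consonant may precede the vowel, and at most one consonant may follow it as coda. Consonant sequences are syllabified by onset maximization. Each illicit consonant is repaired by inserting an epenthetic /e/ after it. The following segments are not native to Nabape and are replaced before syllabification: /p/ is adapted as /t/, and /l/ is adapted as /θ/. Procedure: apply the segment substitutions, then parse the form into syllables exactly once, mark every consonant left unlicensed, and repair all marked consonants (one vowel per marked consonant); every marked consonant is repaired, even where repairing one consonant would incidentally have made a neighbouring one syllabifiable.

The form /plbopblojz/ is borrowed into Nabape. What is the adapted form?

teθebotbeθojze

Substitution: /p/ → /t/, /l/ → /θ/, giving /tθbotbθojz/.
Syllabifying with onset maximization leaves /t/, /θ/, /b/, /z/ stranded (at most one coda consonant is licensed; onsets are limited to one consonant).
Each unlicensed consonant becomes the onset of a new syllable: /t/ → /te/, /θ/ → /θe/, /b/ → /be/, /z/ → /ze/.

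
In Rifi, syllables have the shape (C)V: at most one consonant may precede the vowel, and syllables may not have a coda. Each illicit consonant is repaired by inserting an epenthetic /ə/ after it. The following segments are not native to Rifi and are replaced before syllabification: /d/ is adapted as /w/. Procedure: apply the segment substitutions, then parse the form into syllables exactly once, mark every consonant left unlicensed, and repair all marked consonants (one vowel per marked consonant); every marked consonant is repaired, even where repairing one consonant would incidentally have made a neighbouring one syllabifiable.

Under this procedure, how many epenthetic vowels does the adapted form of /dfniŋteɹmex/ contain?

After substitution the input is /wfniŋteɹmex/.
The unsyllabifiable consonants are /w/, /f/, /ŋ/, /ɹ/, /x/; each receives one epenthetic vowel.

5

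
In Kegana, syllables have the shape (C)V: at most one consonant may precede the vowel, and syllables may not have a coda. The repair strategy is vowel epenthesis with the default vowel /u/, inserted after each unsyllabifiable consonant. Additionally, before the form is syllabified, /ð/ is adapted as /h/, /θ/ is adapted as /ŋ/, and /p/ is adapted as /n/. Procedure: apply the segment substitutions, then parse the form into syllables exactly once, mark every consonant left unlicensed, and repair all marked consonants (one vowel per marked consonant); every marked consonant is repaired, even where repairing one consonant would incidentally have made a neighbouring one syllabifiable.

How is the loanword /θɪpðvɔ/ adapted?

Substitution: /θ/ → /ŋ/, /p/ → /n/, /ð/ → /h/, giving /ŋɪnhvɔ/.
Syllabifying with onset maximization leaves /n/, /h/ stranded (no codas are permitted; onsets are limited to one consonant).
Each unlicensed consonant becomes the onset of a new syllable: /n/ → /nu/, /h/ → /hu/.

ŋɪnuhuvɔ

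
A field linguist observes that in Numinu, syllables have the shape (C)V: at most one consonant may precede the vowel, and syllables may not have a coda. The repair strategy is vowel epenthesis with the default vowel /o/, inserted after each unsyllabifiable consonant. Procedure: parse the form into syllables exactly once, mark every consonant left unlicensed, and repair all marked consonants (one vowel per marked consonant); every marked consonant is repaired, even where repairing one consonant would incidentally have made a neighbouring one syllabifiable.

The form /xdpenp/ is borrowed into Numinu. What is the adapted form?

The consonants /x/, /d/, /n/, /p/ cannot be parsed into a legal (C)V syllable (no codas are permitted; onsets are limited to one consonant).
Inserting the epenthetic vowel yields /x/ → /xo/, /d/ → /do/, /n/ → /no/, /p/ → /po/.

xodopenopo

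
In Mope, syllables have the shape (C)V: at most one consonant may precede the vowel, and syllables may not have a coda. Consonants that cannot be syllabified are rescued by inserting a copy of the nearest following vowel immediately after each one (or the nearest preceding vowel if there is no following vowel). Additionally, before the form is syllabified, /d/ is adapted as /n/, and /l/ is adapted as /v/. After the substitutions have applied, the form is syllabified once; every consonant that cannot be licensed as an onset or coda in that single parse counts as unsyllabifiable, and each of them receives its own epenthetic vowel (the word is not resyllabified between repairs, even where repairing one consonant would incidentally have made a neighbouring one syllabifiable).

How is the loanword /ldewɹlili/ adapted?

Substitution: /l/ → /v/, /d/ → /n/, giving /vnewɹvivi/.
Under (C)V, the unsyllabifiable consonants are /v/, /w/, /ɹ/ (no codas are permitted; onsets are limited to one consonant).
Epenthesis after each stranded consonant: /v/ → /ve/, /w/ → /wi/, /ɹ/ → /ɹi/.

venewiɹivivi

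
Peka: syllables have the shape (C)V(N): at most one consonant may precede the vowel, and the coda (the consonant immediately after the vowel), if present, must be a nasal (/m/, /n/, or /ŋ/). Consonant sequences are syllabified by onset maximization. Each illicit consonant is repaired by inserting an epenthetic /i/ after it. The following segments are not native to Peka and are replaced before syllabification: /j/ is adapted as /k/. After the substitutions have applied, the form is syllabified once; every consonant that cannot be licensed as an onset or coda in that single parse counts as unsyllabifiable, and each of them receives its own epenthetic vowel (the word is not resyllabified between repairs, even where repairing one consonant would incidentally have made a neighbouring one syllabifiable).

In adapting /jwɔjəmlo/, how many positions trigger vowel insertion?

After substitution the input is /kwɔkəmlo/.
The unsyllabifiable consonants are /k/; each receives one epenthetic vowel.

1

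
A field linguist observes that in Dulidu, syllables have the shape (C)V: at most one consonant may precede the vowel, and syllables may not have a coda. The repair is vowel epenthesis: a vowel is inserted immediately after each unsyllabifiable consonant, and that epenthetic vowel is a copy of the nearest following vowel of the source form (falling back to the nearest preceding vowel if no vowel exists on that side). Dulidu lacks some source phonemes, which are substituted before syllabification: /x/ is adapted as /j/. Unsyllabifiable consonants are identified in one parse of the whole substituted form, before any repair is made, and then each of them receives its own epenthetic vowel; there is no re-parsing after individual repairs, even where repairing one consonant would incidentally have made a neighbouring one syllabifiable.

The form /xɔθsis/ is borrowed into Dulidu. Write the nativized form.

Substitution: /x/ → /j/, giving /jɔθsis/.
Under (C)V, the unsyllabifiable consonants are /θ/, /s/ (no codas are permitted; onsets are limited to one consonant).
Each unlicensed consonant becomes the onset of a new syllable: /θ/ → /θi/, /s/ → /si/.

jɔθisisi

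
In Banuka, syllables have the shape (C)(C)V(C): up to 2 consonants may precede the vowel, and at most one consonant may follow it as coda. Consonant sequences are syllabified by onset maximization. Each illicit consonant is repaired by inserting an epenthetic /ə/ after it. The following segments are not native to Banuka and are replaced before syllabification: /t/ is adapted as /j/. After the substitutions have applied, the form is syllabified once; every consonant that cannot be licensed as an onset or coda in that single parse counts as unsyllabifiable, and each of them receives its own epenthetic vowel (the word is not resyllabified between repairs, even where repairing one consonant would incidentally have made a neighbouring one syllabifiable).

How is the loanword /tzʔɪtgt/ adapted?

jəzʔɪjgəjə

Substitution: /t/ → /j/, giving /jzʔɪjgj/.
The consonants /j/, /g/, /j/ cannot be parsed into a legal (C)(C)V(C) syllable (at most one coda consonant is licensed; onsets may contain at most 2 consonants).
Each unlicensed consonant becomes the onset of a new syllable: /j/ → /jə/, /g/ → /gə/, /j/ → /jə/.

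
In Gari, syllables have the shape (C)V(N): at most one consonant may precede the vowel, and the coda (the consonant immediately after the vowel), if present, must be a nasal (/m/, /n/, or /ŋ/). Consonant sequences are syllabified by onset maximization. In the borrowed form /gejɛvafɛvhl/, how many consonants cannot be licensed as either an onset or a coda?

3

Under (C)V(N), the unsyllabifiable consonants are /v/, /h/, /l/ (only a nasal (/m/, /n/, or /ŋ/) is licensed in coda position; onsets are limited to one consonant).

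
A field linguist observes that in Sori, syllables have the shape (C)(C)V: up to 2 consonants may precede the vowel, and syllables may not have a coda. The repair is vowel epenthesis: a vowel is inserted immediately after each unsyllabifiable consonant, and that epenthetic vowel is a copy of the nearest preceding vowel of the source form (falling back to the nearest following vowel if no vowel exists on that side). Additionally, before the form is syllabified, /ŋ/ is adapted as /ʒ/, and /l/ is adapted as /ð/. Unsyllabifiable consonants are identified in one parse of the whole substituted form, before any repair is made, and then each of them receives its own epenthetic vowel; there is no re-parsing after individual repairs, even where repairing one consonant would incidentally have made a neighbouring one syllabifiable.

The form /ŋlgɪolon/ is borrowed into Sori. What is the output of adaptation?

ʒɪðgɪoðono

Substitution: /ŋ/ → /ʒ/, /l/ → /ð/, giving /ʒðgɪoðon/.
The consonants /ʒ/, /n/ cannot be parsed into a legal (C)(C)V syllable (no codas are permitted; onsets may contain at most 2 consonants).
Epenthesis after each stranded consonant: /ʒ/ → /ʒɪ/, /n/ → /no/.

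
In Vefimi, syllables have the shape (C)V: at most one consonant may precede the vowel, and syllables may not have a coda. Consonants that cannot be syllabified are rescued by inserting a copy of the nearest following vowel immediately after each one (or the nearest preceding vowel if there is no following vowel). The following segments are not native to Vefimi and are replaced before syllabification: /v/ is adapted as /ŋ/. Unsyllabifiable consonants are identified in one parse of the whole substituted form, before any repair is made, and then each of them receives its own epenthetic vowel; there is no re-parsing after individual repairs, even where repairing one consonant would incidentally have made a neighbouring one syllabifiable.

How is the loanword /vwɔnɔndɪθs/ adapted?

Substitution: /v/ → /ŋ/, giving /ŋwɔnɔndɪθs/.
The consonants /ŋ/, /n/, /θ/, /s/ cannot be parsed into a legal (C)V syllable (no codas are permitted; onsets are limited to one consonant).
Epenthesis after each stranded consonant: /ŋ/ → /ŋɔ/, /n/ → /nɪ/, /θ/ → /θɪ/, /s/ → /sɪ/.

ŋɔwɔnɔnɪdɪθɪsɪ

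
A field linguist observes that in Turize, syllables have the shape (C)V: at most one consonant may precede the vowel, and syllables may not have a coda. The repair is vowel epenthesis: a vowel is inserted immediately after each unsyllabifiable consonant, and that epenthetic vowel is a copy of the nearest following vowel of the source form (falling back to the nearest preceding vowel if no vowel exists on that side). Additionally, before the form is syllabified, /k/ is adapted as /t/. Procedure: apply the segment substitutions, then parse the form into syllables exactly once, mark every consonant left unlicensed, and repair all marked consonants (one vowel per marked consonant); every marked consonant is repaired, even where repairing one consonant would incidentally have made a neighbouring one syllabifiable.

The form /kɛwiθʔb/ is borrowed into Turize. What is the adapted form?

Substitution: /k/ → /t/, giving /tɛwiθʔb/.
Under (C)V, the unsyllabifiable consonants are /θ/, /ʔ/, /b/ (no codas are permitted; onsets are limited to one consonant).
Epenthesis after each stranded consonant: /θ/ → /θi/, /ʔ/ → /ʔi/, /b/ → /bi/.

tɛwiθiʔibi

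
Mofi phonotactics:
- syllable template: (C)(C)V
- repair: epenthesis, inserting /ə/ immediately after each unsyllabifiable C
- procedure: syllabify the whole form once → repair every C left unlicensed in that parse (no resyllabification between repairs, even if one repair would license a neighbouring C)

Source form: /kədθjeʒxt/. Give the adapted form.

Syllabifying with onset maximization leaves /d/, /ʒ/, /x/, /t/ stranded (no codas are permitted; onsets may contain at most 2 consonants).
Each unlicensed consonant becomes the onset of a new syllable: /d/ → /də/, /ʒ/ → /ʒə/, /x/ → /xə/, /t/ → /tə/.

kədəθjeʒəxətə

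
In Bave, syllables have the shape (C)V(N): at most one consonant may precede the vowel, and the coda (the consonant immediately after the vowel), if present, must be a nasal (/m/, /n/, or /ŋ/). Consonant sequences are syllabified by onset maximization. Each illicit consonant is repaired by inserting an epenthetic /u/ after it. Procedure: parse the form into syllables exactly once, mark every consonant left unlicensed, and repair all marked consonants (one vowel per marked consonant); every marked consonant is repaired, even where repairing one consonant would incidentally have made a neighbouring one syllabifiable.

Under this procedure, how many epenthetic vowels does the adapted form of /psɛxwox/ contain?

The unsyllabifiable consonants are /p/, /x/, /x/; each receives one epenthetic vowel.

3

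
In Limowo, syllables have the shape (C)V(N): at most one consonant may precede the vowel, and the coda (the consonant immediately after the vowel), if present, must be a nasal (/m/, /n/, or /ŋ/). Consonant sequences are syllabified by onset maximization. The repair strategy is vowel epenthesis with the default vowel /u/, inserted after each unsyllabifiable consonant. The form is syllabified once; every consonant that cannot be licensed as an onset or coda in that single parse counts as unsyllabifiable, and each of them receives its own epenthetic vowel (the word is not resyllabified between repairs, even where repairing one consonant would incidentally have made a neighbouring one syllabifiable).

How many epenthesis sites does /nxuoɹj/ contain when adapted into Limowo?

The unsyllabifiable consonants are /n/, /ɹ/, /j/; each receives one epenthetic vowel.

3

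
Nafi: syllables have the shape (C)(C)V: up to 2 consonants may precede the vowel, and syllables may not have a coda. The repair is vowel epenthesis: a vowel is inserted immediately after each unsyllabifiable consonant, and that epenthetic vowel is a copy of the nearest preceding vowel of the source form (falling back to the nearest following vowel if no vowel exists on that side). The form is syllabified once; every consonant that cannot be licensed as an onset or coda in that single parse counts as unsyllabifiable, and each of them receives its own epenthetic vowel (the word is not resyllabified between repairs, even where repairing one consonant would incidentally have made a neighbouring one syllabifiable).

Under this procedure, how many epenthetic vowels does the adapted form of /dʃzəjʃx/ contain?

The unsyllabifiable consonants are /d/, /j/, /ʃ/, /x/; each receives one epenthetic vowel.

4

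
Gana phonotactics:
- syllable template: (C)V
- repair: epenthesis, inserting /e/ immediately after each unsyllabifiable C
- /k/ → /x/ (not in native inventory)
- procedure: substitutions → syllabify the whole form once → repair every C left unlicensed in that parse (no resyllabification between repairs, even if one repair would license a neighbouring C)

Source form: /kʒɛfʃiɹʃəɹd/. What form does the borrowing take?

Substitution: /k/ → /x/, giving /xʒɛfʃiɹʃəɹd/.
The consonants /x/, /f/, /ɹ/, /ɹ/, /d/ cannot be parsed into a legal (C)V syllable (no codas are permitted; onsets are limited to one consonant).
Inserting the epenthetic vowel yields /x/ → /xe/, /f/ → /fe/, /ɹ/ → /ɹe/, /ɹ/ → /ɹe/, /d/ → /de/.

xeʒɛfeʃiɹeʃəɹede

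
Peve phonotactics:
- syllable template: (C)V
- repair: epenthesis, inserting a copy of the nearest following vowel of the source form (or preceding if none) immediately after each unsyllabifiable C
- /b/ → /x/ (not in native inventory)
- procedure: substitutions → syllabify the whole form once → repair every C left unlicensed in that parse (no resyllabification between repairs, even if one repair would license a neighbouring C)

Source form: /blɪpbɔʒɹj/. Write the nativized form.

xɪlɪpɔxɔʒɔɹɔjɔ

Substitution: /b/ → /x/, giving /xlɪpxɔʒɹj/.
The consonants /x/, /p/, /ʒ/, /ɹ/, /j/ cannot be parsed into a legal (C)V syllable (no codas are permitted; onsets are limited to one consonant).
Inserting the epenthetic vowel yields /x/ → /xɪ/, /p/ → /pɔ/, /ʒ/ → /ʒɔ/, /ɹ/ → /ɹɔ/, /j/ → /jɔ/.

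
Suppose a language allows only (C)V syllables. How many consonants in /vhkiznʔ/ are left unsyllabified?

5

Under (C)V, the unsyllabifiable consonants are /v/, /h/, /z/, /n/, /ʔ/ (no codas are permitted; onsets are limited to one consonant).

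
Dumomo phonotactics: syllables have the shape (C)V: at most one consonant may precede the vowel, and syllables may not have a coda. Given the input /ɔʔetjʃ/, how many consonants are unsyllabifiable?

Under (C)V, the unsyllabifiable consonants are /t/, /j/, /ʃ/ (no codas are permitted; onsets are limited to one consonant).

3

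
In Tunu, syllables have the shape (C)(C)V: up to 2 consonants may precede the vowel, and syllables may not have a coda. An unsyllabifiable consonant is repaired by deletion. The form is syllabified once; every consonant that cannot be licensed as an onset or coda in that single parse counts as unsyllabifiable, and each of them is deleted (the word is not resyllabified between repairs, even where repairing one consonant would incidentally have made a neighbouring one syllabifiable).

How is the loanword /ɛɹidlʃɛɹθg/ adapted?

ɛɹilʃɛ

Under (C)(C)V, the unsyllabifiable consonants are /d/, /ɹ/, /θ/, /g/ (no codas are permitted; onsets may contain at most 2 consonants).
Deletion applies to /d/, /ɹ/, /θ/, /g/.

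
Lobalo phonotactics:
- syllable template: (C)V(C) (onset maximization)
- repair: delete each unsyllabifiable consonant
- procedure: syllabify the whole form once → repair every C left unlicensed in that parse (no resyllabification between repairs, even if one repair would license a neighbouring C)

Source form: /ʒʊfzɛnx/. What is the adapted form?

Under (C)V(C), the unsyllabifiable consonants are /x/ (at most one coda consonant is licensed; onsets are limited to one consonant).
Deletion applies to /x/.

ʒʊfzɛn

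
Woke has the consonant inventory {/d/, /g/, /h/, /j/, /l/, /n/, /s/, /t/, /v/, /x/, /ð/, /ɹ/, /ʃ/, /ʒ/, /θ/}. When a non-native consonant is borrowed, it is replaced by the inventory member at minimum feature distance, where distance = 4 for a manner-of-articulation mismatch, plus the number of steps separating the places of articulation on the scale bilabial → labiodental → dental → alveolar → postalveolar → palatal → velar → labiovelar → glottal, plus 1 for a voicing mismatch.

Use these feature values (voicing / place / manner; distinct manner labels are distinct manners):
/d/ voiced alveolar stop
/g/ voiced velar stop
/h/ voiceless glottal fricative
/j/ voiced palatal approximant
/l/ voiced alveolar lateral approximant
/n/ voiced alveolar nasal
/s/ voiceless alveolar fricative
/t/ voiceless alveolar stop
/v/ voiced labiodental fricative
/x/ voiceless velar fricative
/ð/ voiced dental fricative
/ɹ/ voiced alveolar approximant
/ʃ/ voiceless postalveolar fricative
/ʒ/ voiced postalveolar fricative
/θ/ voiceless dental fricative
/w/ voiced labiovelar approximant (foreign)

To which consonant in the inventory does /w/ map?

/j/ is closest: same manner (approximant), place distance 2 (labiovelar→palatal), same voicing; total 2. Next closest is /ɹ/ at distance 4.

j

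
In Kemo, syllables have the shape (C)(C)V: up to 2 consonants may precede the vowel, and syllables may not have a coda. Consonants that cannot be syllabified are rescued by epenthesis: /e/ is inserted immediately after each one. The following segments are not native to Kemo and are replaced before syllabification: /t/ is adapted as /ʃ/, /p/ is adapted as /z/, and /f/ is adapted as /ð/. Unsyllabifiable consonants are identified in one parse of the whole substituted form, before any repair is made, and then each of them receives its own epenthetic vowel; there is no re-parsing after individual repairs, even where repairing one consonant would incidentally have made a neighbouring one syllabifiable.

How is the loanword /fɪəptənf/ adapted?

ðɪəzʃəneðe

Substitution: /f/ → /ð/, /p/ → /z/, /t/ → /ʃ/, giving /ðɪəzʃənð/.
Under (C)(C)V, the unsyllabifiable consonants are /n/, /ð/ (no codas are permitted; onsets may contain at most 2 consonants).
Each unlicensed consonant becomes the onset of a new syllable: /n/ → /ne/, /ð/ → /ðe/.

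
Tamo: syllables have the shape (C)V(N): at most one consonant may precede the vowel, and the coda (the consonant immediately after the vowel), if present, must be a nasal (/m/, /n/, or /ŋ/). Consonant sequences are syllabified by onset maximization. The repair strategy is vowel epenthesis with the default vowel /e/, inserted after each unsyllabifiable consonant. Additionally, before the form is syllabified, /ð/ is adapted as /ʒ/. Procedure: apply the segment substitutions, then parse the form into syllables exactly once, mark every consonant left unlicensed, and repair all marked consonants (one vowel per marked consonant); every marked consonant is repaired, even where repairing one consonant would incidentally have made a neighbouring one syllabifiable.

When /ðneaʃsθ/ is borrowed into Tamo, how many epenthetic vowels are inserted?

4

After substitution the input is /ʒneaʃsθ/.
The unsyllabifiable consonants are /ʒ/, /ʃ/, /s/, /θ/; each receives one epenthetic vowel.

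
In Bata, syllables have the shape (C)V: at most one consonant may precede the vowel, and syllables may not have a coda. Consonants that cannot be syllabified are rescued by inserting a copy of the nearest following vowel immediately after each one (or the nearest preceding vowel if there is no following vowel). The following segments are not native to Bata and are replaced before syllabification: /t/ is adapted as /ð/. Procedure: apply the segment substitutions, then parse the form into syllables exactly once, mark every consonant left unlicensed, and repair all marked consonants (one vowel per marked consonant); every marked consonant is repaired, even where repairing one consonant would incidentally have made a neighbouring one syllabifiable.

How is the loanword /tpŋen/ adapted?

Substitution: /t/ → /ð/, giving /ðpŋen/.
Under (C)V, the unsyllabifiable consonants are /ð/, /p/, /n/ (no codas are permitted; onsets are limited to one consonant).
Each unlicensed consonant becomes the onset of a new syllable: /ð/ → /ðe/, /p/ → /pe/, /n/ → /ne/.

ðepeŋene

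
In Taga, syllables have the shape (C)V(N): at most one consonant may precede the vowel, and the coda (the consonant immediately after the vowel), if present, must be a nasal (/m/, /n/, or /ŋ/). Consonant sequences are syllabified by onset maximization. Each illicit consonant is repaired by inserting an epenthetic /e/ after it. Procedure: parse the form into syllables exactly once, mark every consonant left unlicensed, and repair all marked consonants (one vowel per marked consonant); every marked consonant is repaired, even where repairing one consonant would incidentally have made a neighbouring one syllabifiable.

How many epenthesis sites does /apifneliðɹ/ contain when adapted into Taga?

The unsyllabifiable consonants are /f/, /ð/, /ɹ/; each receives one epenthetic vowel.

3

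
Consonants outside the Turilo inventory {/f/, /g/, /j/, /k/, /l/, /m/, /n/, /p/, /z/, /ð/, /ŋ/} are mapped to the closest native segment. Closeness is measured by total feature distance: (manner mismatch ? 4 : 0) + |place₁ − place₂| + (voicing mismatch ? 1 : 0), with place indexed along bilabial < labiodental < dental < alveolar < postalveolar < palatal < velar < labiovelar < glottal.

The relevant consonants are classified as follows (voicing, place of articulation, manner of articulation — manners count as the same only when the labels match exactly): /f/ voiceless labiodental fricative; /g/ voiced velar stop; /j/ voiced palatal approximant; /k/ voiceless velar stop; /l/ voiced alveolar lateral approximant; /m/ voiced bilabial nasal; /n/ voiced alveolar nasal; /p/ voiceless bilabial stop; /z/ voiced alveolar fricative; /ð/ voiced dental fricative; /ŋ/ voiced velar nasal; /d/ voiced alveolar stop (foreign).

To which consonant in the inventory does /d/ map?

/g/ is closest: same manner (stop), place distance 3 (alveolar→velar), same voicing; total 3. Next closest is /k/ at distance 4.

g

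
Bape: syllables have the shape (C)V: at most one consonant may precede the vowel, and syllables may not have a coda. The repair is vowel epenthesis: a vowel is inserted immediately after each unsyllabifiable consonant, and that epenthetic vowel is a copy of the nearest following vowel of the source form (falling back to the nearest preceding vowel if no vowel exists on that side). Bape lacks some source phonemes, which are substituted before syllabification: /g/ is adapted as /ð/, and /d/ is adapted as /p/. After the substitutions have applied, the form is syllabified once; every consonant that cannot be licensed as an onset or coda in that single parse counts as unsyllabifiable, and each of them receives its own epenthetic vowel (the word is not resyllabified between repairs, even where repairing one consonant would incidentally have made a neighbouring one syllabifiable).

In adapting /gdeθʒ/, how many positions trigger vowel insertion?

After substitution the input is /ðpeθʒ/.
The unsyllabifiable consonants are /ð/, /θ/, /ʒ/; each receives one epenthetic vowel.

3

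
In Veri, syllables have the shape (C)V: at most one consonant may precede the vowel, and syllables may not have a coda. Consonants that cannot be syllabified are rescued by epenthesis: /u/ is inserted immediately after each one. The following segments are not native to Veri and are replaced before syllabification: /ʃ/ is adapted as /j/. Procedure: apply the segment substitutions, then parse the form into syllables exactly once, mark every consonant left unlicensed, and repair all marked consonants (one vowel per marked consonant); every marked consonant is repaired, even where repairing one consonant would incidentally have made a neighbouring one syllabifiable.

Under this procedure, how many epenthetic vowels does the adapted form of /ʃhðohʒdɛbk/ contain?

6

After substitution the input is /jhðohʒdɛbk/.
The unsyllabifiable consonants are /j/, /h/, /h/, /ʒ/, /b/, /k/; each receives one epenthetic vowel.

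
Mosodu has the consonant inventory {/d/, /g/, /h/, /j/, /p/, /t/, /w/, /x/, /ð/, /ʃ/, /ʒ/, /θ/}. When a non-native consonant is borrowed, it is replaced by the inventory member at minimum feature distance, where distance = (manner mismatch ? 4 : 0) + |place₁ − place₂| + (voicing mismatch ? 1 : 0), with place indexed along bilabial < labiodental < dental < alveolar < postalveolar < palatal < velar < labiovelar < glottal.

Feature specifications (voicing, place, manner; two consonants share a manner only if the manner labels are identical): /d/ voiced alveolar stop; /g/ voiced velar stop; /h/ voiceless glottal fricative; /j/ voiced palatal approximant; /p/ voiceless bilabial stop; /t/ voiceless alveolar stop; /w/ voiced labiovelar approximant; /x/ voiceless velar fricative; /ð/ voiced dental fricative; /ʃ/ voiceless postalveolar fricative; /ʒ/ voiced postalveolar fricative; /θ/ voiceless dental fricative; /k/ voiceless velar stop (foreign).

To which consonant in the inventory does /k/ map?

g

/g/ is closest: same manner (stop), place distance 0 (velar→velar), voicing differs (+1); total 1. Next closest is /t/ at distance 3.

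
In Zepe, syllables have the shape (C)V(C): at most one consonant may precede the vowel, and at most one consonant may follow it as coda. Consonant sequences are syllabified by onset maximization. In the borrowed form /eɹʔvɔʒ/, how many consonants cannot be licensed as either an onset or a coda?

Syllabifying with onset maximization leaves /ʔ/ stranded (at most one coda consonant is licensed; onsets are limited to one consonant).

1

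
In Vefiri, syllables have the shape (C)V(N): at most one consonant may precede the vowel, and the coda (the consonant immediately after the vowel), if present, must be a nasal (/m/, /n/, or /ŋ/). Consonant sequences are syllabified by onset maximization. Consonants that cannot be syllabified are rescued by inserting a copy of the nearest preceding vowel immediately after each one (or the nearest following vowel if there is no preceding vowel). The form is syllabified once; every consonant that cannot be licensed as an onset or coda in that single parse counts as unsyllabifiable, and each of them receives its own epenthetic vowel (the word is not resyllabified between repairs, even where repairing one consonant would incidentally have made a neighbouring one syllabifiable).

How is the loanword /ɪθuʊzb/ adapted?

Syllabifying with onset maximization leaves /z/, /b/ stranded (only a nasal (/m/, /n/, or /ŋ/) is licensed in coda position; onsets are limited to one consonant).
Epenthesis after each stranded consonant: /z/ → /zʊ/, /b/ → /bʊ/.

ɪθuʊzʊbʊ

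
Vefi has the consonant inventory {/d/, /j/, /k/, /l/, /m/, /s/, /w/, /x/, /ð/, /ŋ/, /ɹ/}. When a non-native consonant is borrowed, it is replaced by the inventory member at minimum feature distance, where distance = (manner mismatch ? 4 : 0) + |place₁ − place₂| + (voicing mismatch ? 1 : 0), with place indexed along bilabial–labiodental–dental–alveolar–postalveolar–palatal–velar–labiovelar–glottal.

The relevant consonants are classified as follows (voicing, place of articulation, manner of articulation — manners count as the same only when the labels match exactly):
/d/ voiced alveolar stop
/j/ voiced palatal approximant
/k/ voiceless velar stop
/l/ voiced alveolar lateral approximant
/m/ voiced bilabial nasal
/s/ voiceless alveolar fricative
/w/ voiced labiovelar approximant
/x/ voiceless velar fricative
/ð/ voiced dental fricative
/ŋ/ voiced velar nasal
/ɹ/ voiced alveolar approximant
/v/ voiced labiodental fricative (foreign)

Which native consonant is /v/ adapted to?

ð

/ð/ is closest: same manner (fricative), place distance 1 (labiodental→dental), same voicing; total 1. Next closest is /s/ at distance 3.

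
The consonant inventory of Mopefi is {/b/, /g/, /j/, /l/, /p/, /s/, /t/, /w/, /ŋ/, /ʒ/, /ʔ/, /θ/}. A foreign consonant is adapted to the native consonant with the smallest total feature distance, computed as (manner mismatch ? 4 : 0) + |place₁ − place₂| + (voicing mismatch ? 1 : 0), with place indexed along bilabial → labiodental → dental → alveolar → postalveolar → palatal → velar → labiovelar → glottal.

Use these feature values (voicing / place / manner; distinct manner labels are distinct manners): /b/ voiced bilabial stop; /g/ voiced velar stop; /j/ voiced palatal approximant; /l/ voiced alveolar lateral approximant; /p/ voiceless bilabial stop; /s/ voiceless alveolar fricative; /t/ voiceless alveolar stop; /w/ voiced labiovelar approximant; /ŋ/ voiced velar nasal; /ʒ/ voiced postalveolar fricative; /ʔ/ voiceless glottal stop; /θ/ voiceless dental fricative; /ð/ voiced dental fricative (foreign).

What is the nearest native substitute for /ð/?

θ

/θ/ is closest: same manner (fricative), place distance 0 (dental→dental), voicing differs (+1); total 1. Next closest is /s/ at distance 2.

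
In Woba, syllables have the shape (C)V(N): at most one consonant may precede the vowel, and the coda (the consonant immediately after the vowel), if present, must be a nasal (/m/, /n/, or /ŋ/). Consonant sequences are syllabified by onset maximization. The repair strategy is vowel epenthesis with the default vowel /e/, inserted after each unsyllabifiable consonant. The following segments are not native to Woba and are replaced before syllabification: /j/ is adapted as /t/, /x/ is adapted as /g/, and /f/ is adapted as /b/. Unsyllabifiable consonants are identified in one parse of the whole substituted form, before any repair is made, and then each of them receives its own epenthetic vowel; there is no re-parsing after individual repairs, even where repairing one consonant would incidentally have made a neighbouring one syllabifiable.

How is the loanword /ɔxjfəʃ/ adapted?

Substitution: /x/ → /g/, /j/ → /t/, /f/ → /b/, giving /ɔgtbəʃ/.
Syllabifying with onset maximization leaves /g/, /t/, /ʃ/ stranded (only a nasal (/m/, /n/, or /ŋ/) is licensed in coda position; onsets are limited to one consonant).
Each unlicensed consonant becomes the onset of a new syllable: /g/ → /ge/, /t/ → /te/, /ʃ/ → /ʃe/.

ɔgetebəʃe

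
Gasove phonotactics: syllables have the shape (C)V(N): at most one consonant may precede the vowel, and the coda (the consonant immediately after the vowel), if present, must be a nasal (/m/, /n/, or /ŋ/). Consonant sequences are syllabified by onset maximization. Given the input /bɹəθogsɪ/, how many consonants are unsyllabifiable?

2

Under (C)V(N), the unsyllabifiable consonants are /b/, /g/ (only a nasal (/m/, /n/, or /ŋ/) is licensed in coda position; onsets are limited to one consonant).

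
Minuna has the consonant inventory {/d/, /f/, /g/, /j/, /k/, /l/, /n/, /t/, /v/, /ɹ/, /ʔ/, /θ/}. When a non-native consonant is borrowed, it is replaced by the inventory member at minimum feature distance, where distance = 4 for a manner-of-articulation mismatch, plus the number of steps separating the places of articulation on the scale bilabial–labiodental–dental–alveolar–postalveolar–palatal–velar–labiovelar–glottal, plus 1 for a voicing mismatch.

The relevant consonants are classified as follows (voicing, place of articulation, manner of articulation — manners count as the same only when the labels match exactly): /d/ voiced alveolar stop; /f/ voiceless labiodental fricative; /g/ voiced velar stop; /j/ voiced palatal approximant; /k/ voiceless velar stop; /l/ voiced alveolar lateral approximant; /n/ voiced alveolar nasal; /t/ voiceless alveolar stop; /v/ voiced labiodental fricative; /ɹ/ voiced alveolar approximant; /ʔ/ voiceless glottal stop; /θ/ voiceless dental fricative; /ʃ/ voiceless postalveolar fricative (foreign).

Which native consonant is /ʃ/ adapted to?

/θ/ is closest: same manner (fricative), place distance 2 (postalveolar→dental), same voicing; total 2. Next closest is /f/ at distance 3.

θ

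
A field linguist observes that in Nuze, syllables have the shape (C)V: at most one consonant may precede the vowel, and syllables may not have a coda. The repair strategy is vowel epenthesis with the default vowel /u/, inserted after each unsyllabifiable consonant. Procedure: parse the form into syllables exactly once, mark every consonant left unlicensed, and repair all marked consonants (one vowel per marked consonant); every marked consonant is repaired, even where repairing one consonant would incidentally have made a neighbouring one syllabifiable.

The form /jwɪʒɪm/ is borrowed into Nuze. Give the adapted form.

juwɪʒɪmu

The consonants /j/, /m/ cannot be parsed into a legal (C)V syllable (no codas are permitted; onsets are limited to one consonant).
Epenthesis after each stranded consonant: /j/ → /ju/, /m/ → /mu/.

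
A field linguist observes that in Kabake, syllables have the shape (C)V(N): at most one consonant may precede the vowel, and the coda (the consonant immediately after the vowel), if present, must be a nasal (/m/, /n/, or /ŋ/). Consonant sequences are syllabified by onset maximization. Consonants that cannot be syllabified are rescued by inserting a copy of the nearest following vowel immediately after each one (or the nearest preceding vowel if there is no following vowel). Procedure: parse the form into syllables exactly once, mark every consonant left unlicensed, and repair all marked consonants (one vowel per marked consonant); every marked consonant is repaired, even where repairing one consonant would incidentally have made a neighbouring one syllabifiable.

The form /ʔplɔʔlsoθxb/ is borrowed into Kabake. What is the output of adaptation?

Under (C)V(N), the unsyllabifiable consonants are /ʔ/, /p/, /ʔ/, /l/, /θ/, /x/, /b/ (only a nasal (/m/, /n/, or /ŋ/) is licensed in coda position; onsets are limited to one consonant).
Inserting the epenthetic vowel yields /ʔ/ → /ʔɔ/, /p/ → /pɔ/, /ʔ/ → /ʔo/, /l/ → /lo/, /θ/ → /θo/, /x/ → /xo/, /b/ → /bo/.

ʔɔpɔlɔʔolosoθoxobo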